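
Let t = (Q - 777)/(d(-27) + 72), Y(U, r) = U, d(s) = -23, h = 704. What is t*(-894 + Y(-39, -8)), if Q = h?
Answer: 68109/49 ≈ 1390.0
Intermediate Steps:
Q = 704
t = -73/49 (t = (704 - 777)/(-23 + 72) = -73/49 ≈ -1.4898)
t*(-894 + Y(-39, -8)) = -73*(-894 - 39)/49 = -73/49*(-933) = 68109/49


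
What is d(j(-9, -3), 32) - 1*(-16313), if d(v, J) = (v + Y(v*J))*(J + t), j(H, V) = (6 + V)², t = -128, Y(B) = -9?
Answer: 16313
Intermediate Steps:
d(v, J) = (-128 + J)*(-9 + v) (d(v, J) = (v - 9)*(J - 128) = (-9 + v)*(-128 + J) = (-128 + J)*(-9 + v))
d(j(-9, -3), 32) - 1*(-16313) = (1152 - 128*(6 - 3)² - 9*32 + 32*(6 - 3)²) - 1*(-16313) = (1152 - 128*3² - 288 + 32*3²) + 16313 = (1152 - 128*9 - 288 + 32*9) + 16313 = (1152 - 1152 - 288 + 288) + 16313 = 0 + 16313 = 16313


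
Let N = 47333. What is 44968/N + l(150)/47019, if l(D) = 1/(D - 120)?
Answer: 5766414463/6069682710 ≈ 0.95004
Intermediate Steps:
l(D) = 1/(-120 + D)
44968/N + l(150)/47019 = 44968/47333 + 1/((-120 + 150)*47019) = 44968*(1/47333) + (1/47019)/30 = 4088/4303 + (1/30)*(1/47019) = 4088/4303 + 1/1410570 = 5766414463/6069682710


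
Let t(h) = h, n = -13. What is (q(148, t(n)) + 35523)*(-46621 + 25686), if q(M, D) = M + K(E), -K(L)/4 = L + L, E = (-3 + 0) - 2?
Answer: -747609785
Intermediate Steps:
E = -5 (E = -3 - 2 = -5)
K(L) = -8*L (K(L) = -4*(L + L) = -8*L)
q(M, D) = 40 + M (q(M, D) = M - 8*(-5) = M + 40 = 40 + M)
(q(148, t(n)) + 35523)*(-46621 + 25686) = ((40 + 148) + 35523)*(-46621 + 25686) = (188 + 35523)*(-20935) = 35711*(-20935) = -747609785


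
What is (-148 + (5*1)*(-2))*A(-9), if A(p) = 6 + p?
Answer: 474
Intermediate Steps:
(-148 + (5*1)*(-2))*A(-9) = (-148 + (5*1)*(-2))*(6 - 9) = (-148 + 5*(-2))*(-3) = (-148 - 10)*(-3) = -158*(-3) = 474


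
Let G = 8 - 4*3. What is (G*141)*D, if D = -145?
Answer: 81780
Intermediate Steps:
G = -4 (G = 8 - 12 = -4)
(G*141)*D = -4*141*(-145) = -564*(-145) = 81780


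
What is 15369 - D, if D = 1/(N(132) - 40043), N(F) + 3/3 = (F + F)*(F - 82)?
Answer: 412565437/26844 ≈ 15369.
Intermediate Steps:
N(F) = -1 + 2*F*(-82 + F) (N(F) = -1 + (F + F)*(F - 82) = -1 + (2*F)*(-82 + F) = -1 + 2*F*(-82 + F))
D = -1/26844 (D = 1/((-1 - 164*132 + 2*132²) - 40043) = 1/((-1 - 21648 + 2*17424) - 40043) = 1/((-1 - 21648 + 34848) - 40043) = 1/(13199 - 40043) = 1/(-26844) = -1/26844 ≈ -3.7252e-5)
15369 - D = 15369 - 1*(-1/26844) = 15369 + 1/26844 = 412565437/26844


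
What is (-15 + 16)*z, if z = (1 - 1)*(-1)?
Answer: 0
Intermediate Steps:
z = 0 (z = 0*(-1) = 0)
(-15 + 16)*z = (-15 + 16)*0 = 1*0 = 0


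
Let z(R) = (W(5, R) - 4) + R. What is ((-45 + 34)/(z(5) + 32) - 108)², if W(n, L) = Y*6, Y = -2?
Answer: 5193841/441 ≈ 11777.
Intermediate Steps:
W(n, L) = -12 (W(n, L) = -2*6 = -12)
z(R) = -16 + R (z(R) = (-12 - 4) + R = -16 + R)
((-45 + 34)/(z(5) + 32) - 108)² = ((-45 + 34)/((-16 + 5) + 32) - 108)² = (-11/(-11 + 32) - 108)² = (-11/21 - 108)² = (-2279/21)² = 5193841/441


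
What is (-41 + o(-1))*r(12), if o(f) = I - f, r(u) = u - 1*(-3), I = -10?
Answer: -750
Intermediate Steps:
r(u) = 3 + u (r(u) = u + 3 = 3 + u)
o(f) = -10 - f
(-41 + o(-1))*r(12) = (-41 + (-10 - 1*(-1)))*(3 + 12) = (-41 + (-10 + 1))*15 = (-41 - 9)*15 = -50*15 = -750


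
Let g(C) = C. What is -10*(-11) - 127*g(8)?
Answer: -906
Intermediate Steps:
-10*(-11) - 127*g(8) = -10*(-11) - 127*8 = 110 - 1016 = -906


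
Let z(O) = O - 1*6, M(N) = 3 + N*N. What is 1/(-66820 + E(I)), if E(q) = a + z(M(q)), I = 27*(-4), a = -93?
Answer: -1/55252 ≈ -1.8099e-5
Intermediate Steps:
M(N) = 3 + N²
z(O) = -6 + O (z(O) = O - 6 = -6 + O)
I = -108
E(q) = -96 + q² (E(q) = -93 + (-6 + (3 + q²)) = -93 + (-3 + q²) = -96 + q²)
1/(-66820 + E(I)) = 1/(-66820 + (-96 + (-108)²)) = 1/(-66820 + (-96 + 11664)) = 1/(-66820 + 11568) = 1/(-55252) = -1/55252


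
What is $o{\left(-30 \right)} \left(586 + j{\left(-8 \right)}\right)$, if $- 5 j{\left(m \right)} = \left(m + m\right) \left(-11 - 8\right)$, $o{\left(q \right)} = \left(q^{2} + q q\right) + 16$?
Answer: $\frac{4768816}{5} \approx 9.5376 \cdot 10^{5}$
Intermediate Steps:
$o{\left(q \right)} = 16 + 2 q^{2}$ ($o{\left(q \right)} = \left(q^{2} + q^{2}\right) + 16 = 2 q^{2} + 16 = 16 + 2 q^{2}$)
$j{\left(m \right)} = \frac{38 m}{5}$ ($j{\left(m \right)} = - \frac{\left(m + m\right) \left(-11 - 8\right)}{5} = - \frac{2 m \left(-19\right)}{5} = - \frac{\left(-38\right) m}{5} = \frac{38 m}{5}$)
$o{\left(-30 \right)} \left(586 + j{\left(-8 \right)}\right) = \left(16 + 2 \left(-30\right)^{2}\right) \left(586 + \frac{38}{5} \left(-8\right)\right) = \left(16 + 2 \cdot 900\right) \left(586 - \frac{304}{5}\right) = \left(16 + 1800\right) \frac{2626}{5} = 1816 \cdot \frac{2626}{5} = \frac{4768816}{5}$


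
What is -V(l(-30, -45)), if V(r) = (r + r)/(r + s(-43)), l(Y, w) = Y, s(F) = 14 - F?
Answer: 20/9 ≈ 2.2222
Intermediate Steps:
V(r) = 2*r/(57 + r) (V(r) = (r + r)/(r + (14 - 1*(-43))) = (2*r)/(r + (14 + 43)) = (2*r)/(r + 57) = (2*r)/(57 + r) = 2*r/(57 + r))
-V(l(-30, -45)) = -2*(-30)/(57 - 30) = -2*(-30)/27 = -1*(-20/9) = 20/9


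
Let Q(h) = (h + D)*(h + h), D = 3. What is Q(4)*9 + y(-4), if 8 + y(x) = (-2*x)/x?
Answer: 494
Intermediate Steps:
Q(h) = 2*h*(3 + h) (Q(h) = (h + 3)*(h + h) = (3 + h)*(2*h) = 2*h*(3 + h))
y(x) = -10 (y(x) = -8 + (-2*x)/x = -8 - 2 = -10)
Q(4)*9 + y(-4) = (2*4*(3 + 4))*9 - 10 = (2*4*7)*9 - 10 = 56*9 - 10 = 504 - 10 = 494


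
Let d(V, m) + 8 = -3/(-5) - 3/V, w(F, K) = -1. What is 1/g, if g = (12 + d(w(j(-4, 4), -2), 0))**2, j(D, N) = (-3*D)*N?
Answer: 25/1444 ≈ 0.017313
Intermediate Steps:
j(D, N) = -3*D*N
d(V, m) = -37/5 - 3/V (d(V, m) = -8 + (-3/(-5) - 3/V) = -8 + (-3*(-1/5) - 3/V) = -8 + (3/5 - 3/V) = -37/5 - 3/V)
g = 1444/25 (g = (12 + (-37/5 - 3/(-1)))**2 = (12 + (-37/5 - 3*(-1)))**2 = (12 + (-37/5 + 3))**2 = (12 - 22/5)**2 = (38/5)**2 = 1444/25 ≈ 57.760)
1/g = 1/(1444/25) = 25/1444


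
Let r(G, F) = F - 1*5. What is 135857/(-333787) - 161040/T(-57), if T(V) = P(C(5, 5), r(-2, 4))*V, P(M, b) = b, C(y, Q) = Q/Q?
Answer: -17920267443/6341953 ≈ -2825.7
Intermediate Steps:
C(y, Q) = 1
r(G, F) = -5 + F (r(G, F) = F - 5 = -5 + F)
T(V) = -V (T(V) = (-5 + 4)*V = -V)
135857/(-333787) - 161040/T(-57) = 135857/(-333787) - 161040/((-1*(-57))) = 135857*(-1/333787) - 161040/57 = -135857/333787 - 161040*1/57 = -135857/333787 - 53680/19 = -17920267443/6341953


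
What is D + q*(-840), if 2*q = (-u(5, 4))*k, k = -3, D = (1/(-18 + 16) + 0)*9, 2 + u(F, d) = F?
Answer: -7569/2 ≈ -3784.5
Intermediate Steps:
u(F, d) = -2 + F
D = -9/2 (D = (1/(-2) + 0)*9 = (-½ + 0)*9 = -½*9 = -9/2 ≈ -4.5000)
q = 9/2 (q = (-(-2 + 5)*(-3))/2 = (-1*3*(-3))/2 = (-3*(-3))/2 = (½)*9 = 9/2 ≈ 4.5000)
D + q*(-840) = -9/2 + (9/2)*(-840) = -9/2 - 3780 = -7569/2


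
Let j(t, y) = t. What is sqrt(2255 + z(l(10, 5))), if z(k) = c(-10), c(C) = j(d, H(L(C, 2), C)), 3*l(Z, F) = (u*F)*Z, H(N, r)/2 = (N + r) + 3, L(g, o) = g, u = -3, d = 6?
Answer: sqrt(2261) ≈ 47.550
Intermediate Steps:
H(N, r) = 6 + 2*N + 2*r (H(N, r) = 2*((N + r) + 3) = 2*(3 + N + r) = 6 + 2*N + 2*r)
l(Z, F) = -F*Z (l(Z, F) = ((-3*F)*Z)/3 = (-3*F*Z)/3 = -F*Z)
c(C) = 6
z(k) = 6
sqrt(2255 + z(l(10, 5))) = sqrt(2255 + 6) = sqrt(2261)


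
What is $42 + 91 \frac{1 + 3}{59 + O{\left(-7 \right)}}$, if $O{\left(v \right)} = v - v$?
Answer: $\frac{2842}{59} \approx 48.169$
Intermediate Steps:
$O{\left(v \right)} = 0$
$42 + 91 \frac{1 + 3}{59 + O{\left(-7 \right)}} = 42 + 91 \frac{1 + 3}{59 + 0} = 42 + 91 \cdot \frac{4}{59} = 42 + \frac{364}{59} = \frac{2842}{59}$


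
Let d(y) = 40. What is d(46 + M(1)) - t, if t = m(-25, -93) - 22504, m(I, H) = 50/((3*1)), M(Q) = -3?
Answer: 67582/3 ≈ 22527.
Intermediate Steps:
m(I, H) = 50/3
t = -67462/3 (t = 50/3 - 22504 = -67462/3 ≈ -22487.)
d(46 + M(1)) - t = 40 - 1*(-67462/3) = 40 + 67462/3 = 67582/3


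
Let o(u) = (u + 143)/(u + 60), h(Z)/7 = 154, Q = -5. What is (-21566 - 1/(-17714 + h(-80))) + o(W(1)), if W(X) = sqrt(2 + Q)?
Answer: (-358755339*sqrt(3) + 21523939552*I)/(16636*(sqrt(3) - 60*I)) ≈ -21564.0 - 0.0399*I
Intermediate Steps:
h(Z) = 1078 (h(Z) = 7*154 = 1078)
W(X) = I*sqrt(3) (W(X) = sqrt(2 - 5) = sqrt(-3) = I*sqrt(3))
o(u) = (143 + u)/(60 + u)
(-21566 - 1/(-17714 + h(-80))) + o(W(1)) = (-21566 - 1/(-17714 + 1078)) + (143 + I*sqrt(3))/(60 + I*sqrt(3)) = (-21566 - 1/(-16636)) + (143 + I*sqrt(3))/(60 + I*sqrt(3)) = (-21566 - 1*(-1/16636)) + (143 + I*sqrt(3))/(60 + I*sqrt(3)) = (-21566 + 1/16636) + (143 + I*sqrt(3))/(60 + I*sqrt(3)) = -358771975/16636 + (143 + I*sqrt(3))/(60 + I*sqrt(3))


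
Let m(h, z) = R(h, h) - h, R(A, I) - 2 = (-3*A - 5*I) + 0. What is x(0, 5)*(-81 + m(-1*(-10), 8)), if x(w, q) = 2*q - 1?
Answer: -1521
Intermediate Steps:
R(A, I) = 2 - 5*I - 3*A (R(A, I) = 2 + ((-3*A - 5*I) + 0) = 2 + ((-5*I - 3*A) + 0) = 2 + (-5*I - 3*A) = 2 - 5*I - 3*A)
x(w, q) = -1 + 2*q
m(h, z) = 2 - 9*h (m(h, z) = (2 - 5*h - 3*h) - h = (2 - 8*h) - h = 2 - 9*h)
x(0, 5)*(-81 + m(-1*(-10), 8)) = (-1 + 2*5)*(-81 + (2 - (-9)*(-10))) = (-1 + 10)*(-81 + (2 - 9*10)) = 9*(-81 + (2 - 90)) = 9*(-81 - 88) = 9*(-169) = -1521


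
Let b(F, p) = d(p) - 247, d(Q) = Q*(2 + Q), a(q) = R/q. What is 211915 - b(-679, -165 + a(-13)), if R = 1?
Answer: 31305858/169 ≈ 1.8524e+5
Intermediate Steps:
a(q) = 1/q
b(F, p) = -247 + p*(2 + p) (b(F, p) = p*(2 + p) - 247 = -247 + p*(2 + p))
211915 - b(-679, -165 + a(-13)) = 211915 - (-247 + (-165 + 1/(-13))*(2 + (-165 + 1/(-13)))) = 211915 - (-247 + (-165 - 1/13)*(2 + (-165 - 1/13))) = 211915 - (-247 - 2146*(2 - 2146/13)/13) = 211915 - (-247 - 2146/13*(-2120/13)) = 211915 - (-247 + 4549520/169) = 211915 - 1*4507777/169 = 211915 - 4507777/169 = 31305858/169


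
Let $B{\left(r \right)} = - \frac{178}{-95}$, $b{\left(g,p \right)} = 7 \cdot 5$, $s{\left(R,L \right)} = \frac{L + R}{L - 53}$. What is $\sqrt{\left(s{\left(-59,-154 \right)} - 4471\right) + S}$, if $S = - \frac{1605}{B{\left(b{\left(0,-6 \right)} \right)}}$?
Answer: $\frac{i \sqrt{803500218438}}{12282} \approx 72.983 i$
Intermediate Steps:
$s{\left(R,L \right)} = \frac{L + R}{-53 + L}$
$b{\left(g,p \right)} = 35$
$B{\left(r \right)} = \frac{178}{95}$ ($B{\left(r \right)} = \left(-178\right) \left(- \frac{1}{95}\right) = \frac{178}{95}$)
$S = - \frac{152475}{178}$ ($S = - \frac{1605}{\frac{178}{95}} = \left(-1605\right) \frac{95}{178} = - \frac{152475}{178} \approx -856.6$)
$\sqrt{\left(s{\left(-59,-154 \right)} - 4471\right) + S} = \sqrt{\left(\frac{-154 - 59}{-53 - 154} - 4471\right) - \frac{152475}{178}} = \sqrt{\left(\frac{1}{-207} \left(-213\right) - 4471\right) - \frac{152475}{178}} = \sqrt{\left(\left(- \frac{1}{207}\right) \left(-213\right) - 4471\right) - \frac{152475}{178}} = \sqrt{\left(\frac{71}{69} - 4471\right) - \frac{152475}{178}} = \sqrt{- \frac{308428}{69} - \frac{152475}{178}} = \sqrt{- \frac{65420959}{12282}} = \frac{i \sqrt{803500218438}}{12282}$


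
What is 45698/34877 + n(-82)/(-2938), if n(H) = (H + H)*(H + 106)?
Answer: 135768298/51234313 ≈ 2.6499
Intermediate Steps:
n(H) = 2*H*(106 + H) (n(H) = (2*H)*(106 + H) = 2*H*(106 + H))
45698/34877 + n(-82)/(-2938) = 45698/34877 + (2*(-82)*(106 - 82))/(-2938) = 45698*(1/34877) + (2*(-82)*24)*(-1/2938) = 45698/34877 - 3936*(-1/2938) = 45698/34877 + 1968/1469 = 135768298/51234313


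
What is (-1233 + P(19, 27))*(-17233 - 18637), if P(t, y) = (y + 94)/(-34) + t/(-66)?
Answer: 1464067810/33 ≈ 4.4366e+7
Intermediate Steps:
P(t, y) = -47/17 - y/34 - t/66 (P(t, y) = (94 + y)*(-1/34) + t*(-1/66) = (-47/17 - y/34) - t/66 = -47/17 - y/34 - t/66)
(-1233 + P(19, 27))*(-17233 - 18637) = (-1233 + (-47/17 - 1/34*27 - 1/66*19))*(-17233 - 18637) = (-1233 + (-47/17 - 27/34 - 19/66))*(-35870) = (-1233 - 2158/561)*(-35870) = -693871/561*(-35870) = 1464067810/33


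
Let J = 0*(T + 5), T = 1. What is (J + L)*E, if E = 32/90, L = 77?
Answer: 1232/45 ≈ 27.378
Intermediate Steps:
J = 0 (J = 0*(1 + 5) = 0*6 = 0)
E = 16/45 (E = 32*(1/90) = 16/45 ≈ 0.35556)
(J + L)*E = (0 + 77)*(16/45) = 77*(16/45) = 1232/45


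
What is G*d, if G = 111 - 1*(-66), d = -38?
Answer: -6726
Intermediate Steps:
G = 177 (G = 111 + 66 = 177)
G*d = 177*(-38) = -6726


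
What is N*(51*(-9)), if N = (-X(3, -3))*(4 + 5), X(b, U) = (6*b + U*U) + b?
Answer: 123930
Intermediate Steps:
X(b, U) = U² + 7*b (X(b, U) = (6*b + U²) + b = (U² + 6*b) + b = U² + 7*b)
N = -270 (N = (-((-3)² + 7*3))*(4 + 5) = -(9 + 21)*9 = -1*30*9 = -30*9 = -270)
N*(51*(-9)) = -13770*(-9) = -270*(-459) = 123930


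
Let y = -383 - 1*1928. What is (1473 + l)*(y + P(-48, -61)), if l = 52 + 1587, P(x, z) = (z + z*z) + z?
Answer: 4008256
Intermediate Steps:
P(x, z) = z² + 2*z (P(x, z) = (z + z²) + z = z² + 2*z)
y = -2311 (y = -383 - 1928 = -2311)
l = 1639
(1473 + l)*(y + P(-48, -61)) = (1473 + 1639)*(-2311 - 61*(2 - 61)) = 3112*(-2311 - 61*(-59)) = 3112*(-2311 + 3599) = 3112*1288 = 4008256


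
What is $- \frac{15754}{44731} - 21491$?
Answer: $- \frac{961329675}{44731} \approx -21491.0$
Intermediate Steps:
$- \frac{15754}{44731} - 21491 = - \frac{961329675}{44731}$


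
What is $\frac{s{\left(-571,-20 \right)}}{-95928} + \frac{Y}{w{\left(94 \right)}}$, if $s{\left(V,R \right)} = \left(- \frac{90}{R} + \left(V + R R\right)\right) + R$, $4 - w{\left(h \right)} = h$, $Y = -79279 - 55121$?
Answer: $\frac{286505333}{191856} \approx 1493.3$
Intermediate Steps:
$Y = -134400$ ($Y = -79279 - 55121 = -134400$)
$w{\left(h \right)} = 4 - h$
$s{\left(V,R \right)} = R + V + R^{2} - \frac{90}{R}$ ($s{\left(V,R \right)} = \left(- \frac{90}{R} + \left(V + R^{2}\right)\right) + R = \left(V + R^{2} - \frac{90}{R}\right) + R = R + V + R^{2} - \frac{90}{R}$)
$\frac{s{\left(-571,-20 \right)}}{-95928} + \frac{Y}{w{\left(94 \right)}} = \frac{-20 - 571 + \left(-20\right)^{2} - \frac{90}{-20}}{-95928} - \frac{134400}{4 - 94} = \left(-20 - 571 + 400 - - \frac{9}{2}\right) \left(- \frac{1}{95928}\right) - \frac{134400}{4 - 94} = \left(-20 - 571 + 400 + \frac{9}{2}\right) \left(- \frac{1}{95928}\right) - \frac{134400}{-90} = \left(- \frac{373}{2}\right) \left(- \frac{1}{95928}\right) - - \frac{4480}{3} = \frac{373}{191856} + \frac{4480}{3} = \frac{286505333}{191856}$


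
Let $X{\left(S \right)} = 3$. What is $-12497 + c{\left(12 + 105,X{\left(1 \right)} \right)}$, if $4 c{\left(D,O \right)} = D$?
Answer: $- \frac{49871}{4} \approx -12468.0$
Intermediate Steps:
$c{\left(D,O \right)} = \frac{D}{4}$
$-12497 + c{\left(12 + 105,X{\left(1 \right)} \right)} = -12497 + \frac{12 + 105}{4} = -12497 + \frac{1}{4} \cdot 117 = -12497 + \frac{117}{4} = - \frac{49871}{4}$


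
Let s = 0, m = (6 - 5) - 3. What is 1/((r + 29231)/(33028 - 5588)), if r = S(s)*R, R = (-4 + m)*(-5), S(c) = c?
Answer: 27440/29231 ≈ 0.93873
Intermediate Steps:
m = -2 (m = 1 - 3 = -2)
R = 30 (R = (-4 - 2)*(-5) = -6*(-5) = 30)
r = 0 (r = 0*30 = 0)
1/((r + 29231)/(33028 - 5588)) = 1/((0 + 29231)/(33028 - 5588)) = 1/(29231/27440) = 27440/29231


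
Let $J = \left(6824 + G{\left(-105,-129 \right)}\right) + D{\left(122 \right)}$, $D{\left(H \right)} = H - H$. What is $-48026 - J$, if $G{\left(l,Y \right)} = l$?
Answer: $-54745$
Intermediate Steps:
$D{\left(H \right)} = 0$
$J = 6719$ ($J = \left(6824 - 105\right) + 0 = 6719 + 0 = 6719$)
$-48026 - J = -48026 - 6719 = -54745$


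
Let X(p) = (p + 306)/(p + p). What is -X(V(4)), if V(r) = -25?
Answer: 281/50 ≈ 5.6200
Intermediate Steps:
X(p) = (306 + p)/(2*p) (X(p) = (306 + p)/((2*p)) = (306 + p)*(1/(2*p)) = (306 + p)/(2*p))
-X(V(4)) = -(306 - 25)/(2*(-25)) = -(-1)*281/(2*25) = -1*(-281/50) = 281/50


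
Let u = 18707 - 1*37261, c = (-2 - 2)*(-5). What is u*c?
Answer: -371080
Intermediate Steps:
c = 20 (c = -4*(-5) = 20)
u = -18554 (u = 18707 - 37261 = -18554)
u*c = -18554*20 = -371080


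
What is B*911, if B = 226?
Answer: 205886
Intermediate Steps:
B*911 = 226*911 = 205886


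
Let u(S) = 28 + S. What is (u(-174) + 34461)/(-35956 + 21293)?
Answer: -34315/14663 ≈ -2.3402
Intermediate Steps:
(u(-174) + 34461)/(-35956 + 21293) = ((28 - 174) + 34461)/(-35956 + 21293) = (-146 + 34461)/(-14663) = 34315*(-1/14663) = -34315/14663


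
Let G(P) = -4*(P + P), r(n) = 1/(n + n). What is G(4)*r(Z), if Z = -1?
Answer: 16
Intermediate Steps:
r(n) = 1/(2*n)
G(P) = -8*P
G(4)*r(Z) = (-8*4)*((½)/(-1)) = -16*(-1) = -32*(-½) = 16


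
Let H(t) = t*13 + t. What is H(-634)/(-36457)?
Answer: 8876/36457 ≈ 0.24346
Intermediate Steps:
H(t) = 14*t (H(t) = 13*t + t = 14*t)
H(-634)/(-36457) = (14*(-634))/(-36457) = -8876*(-1/36457) = 8876/36457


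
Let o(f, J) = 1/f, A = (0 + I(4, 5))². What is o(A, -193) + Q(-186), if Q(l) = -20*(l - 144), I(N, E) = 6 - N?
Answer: 26401/4 ≈ 6600.3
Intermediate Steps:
Q(l) = 2880 - 20*l (Q(l) = -20*(-144 + l) = 2880 - 20*l)
A = 4 (A = (0 + (6 - 1*4))² = (0 + (6 - 4))² = (0 + 2)² = 2² = 4)
o(A, -193) + Q(-186) = 1/4 + (2880 - 20*(-186)) = ¼ + (2880 + 3720) = ¼ + 6600 = 26401/4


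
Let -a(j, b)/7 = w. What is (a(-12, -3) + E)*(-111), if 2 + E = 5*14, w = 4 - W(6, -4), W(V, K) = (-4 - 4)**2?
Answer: -54168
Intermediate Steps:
W(V, K) = 64 (W(V, K) = (-8)**2 = 64)
w = -60 (w = 4 - 1*64 = 4 - 64 = -60)
a(j, b) = 420 (a(j, b) = -7*(-60) = 420)
E = 68 (E = -2 + 5*14 = -2 + 70 = 68)
(a(-12, -3) + E)*(-111) = (420 + 68)*(-111) = 488*(-111) = -54168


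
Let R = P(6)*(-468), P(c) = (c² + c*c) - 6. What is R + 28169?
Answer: -2719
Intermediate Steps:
P(c) = -6 + 2*c² (P(c) = (c² + c²) - 6 = 2*c² - 6 = -6 + 2*c²)
R = -30888 (R = (-6 + 2*6²)*(-468) = (-6 + 2*36)*(-468) = (-6 + 72)*(-468) = 66*(-468) = -30888)
R + 28169 = -30888 + 28169 = -2719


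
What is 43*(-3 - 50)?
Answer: -2279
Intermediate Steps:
43*(-3 - 50) = 43*(-53) = -2279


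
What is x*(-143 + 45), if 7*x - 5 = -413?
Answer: 5712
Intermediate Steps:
x = -408/7 (x = 5/7 + (1/7)*(-413) = 5/7 - 59 = -408/7 ≈ -58.286)
x*(-143 + 45) = -408*(-143 + 45)/7 = -408/7*(-98) = 5712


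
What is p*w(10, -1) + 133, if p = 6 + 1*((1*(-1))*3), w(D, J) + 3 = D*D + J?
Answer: 421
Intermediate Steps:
w(D, J) = -3 + J + D² (w(D, J) = -3 + (D*D + J) = -3 + (D² + J) = -3 + (J + D²) = -3 + J + D²)
p = 3 (p = 6 + 1*(-1*3) = 6 + 1*(-3) = 6 - 3 = 3)
p*w(10, -1) + 133 = 3*(-3 - 1 + 10²) + 133 = 3*(-3 - 1 + 100) + 133 = 3*96 + 133 = 288 + 133 = 421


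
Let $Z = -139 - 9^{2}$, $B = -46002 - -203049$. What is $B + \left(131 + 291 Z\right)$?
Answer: $93158$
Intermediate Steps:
$B = 157047$ ($B = -46002 + 203049 = 157047$)
$Z = -220$ ($Z = -139 - 81 = -220$)
$B + \left(131 + 291 Z\right) = 157047 + \left(131 + 291 \left(-220\right)\right) = 157047 + \left(131 - 64020\right) = 157047 - 63889 = 93158$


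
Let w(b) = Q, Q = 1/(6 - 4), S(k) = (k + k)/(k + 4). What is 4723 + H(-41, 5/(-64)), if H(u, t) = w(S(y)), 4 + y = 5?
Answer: 9447/2 ≈ 4723.5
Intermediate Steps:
y = 1 (y = -4 + 5 = 1)
S(k) = 2*k/(4 + k) (S(k) = (2*k)/(4 + k) = 2*k/(4 + k))
Q = ½ (Q = 1/2 = ½ ≈ 0.50000)
w(b) = ½
H(u, t) = ½
4723 + H(-41, 5/(-64)) = 4723 + ½ = 9447/2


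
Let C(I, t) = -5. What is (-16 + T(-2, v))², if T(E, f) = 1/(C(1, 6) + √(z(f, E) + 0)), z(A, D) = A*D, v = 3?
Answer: 3*(864*√6 + 1675*I)/(10*√6 + 19*I) ≈ 261.18 + 2.554*I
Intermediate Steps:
T(E, f) = 1/(-5 + √(E*f)) (T(E, f) = 1/(-5 + √(f*E + 0)) = 1/(-5 + √(E*f + 0)) = 1/(-5 + √(E*f)))
(-16 + T(-2, v))² = (-16 + 1/(-5 + √(-2*3)))² = (-16 + 1/(-5 + √(-6)))² = (-16 + 1/(-5 + I*√6))²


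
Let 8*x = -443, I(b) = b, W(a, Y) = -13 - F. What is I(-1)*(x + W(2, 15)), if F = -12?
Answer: 451/8 ≈ 56.375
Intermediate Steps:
W(a, Y) = -1 (W(a, Y) = -13 - 1*(-12) = -13 + 12 = -1)
x = -443/8 (x = (⅛)*(-443) = -443/8 ≈ -55.375)
I(-1)*(x + W(2, 15)) = -(-443/8 - 1) = -1*(-451/8) = 451/8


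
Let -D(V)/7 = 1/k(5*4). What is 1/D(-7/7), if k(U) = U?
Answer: -20/7 ≈ -2.8571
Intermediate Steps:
D(V) = -7/20 (D(V) = -7/(5*4) = -7/20)
1/D(-7/7) = 1/(-7/20) = -20/7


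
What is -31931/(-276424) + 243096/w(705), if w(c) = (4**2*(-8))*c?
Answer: -334979767/129919280 ≈ -2.5784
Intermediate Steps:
w(c) = -128*c (w(c) = (16*(-8))*c = -128*c)
-31931/(-276424) + 243096/w(705) = -31931/(-276424) + 243096/((-128*705)) = -31931*(-1/276424) + 243096/(-90240) = 31931/276424 + 243096*(-1/90240) = 31931/276424 - 10129/3760 = -334979767/129919280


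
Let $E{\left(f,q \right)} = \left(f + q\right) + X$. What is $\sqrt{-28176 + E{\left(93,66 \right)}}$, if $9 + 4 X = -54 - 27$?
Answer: $\frac{3 i \sqrt{12462}}{2} \approx 167.45 i$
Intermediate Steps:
$X = - \frac{45}{2}$ ($X = - \frac{9}{4} + \frac{-54 - 27}{4} = - \frac{9}{4} + \frac{1}{4} \left(-81\right) = - \frac{9}{4} - \frac{81}{4} = - \frac{45}{2} \approx -22.5$)
$E{\left(f,q \right)} = - \frac{45}{2} + f + q$ ($E{\left(f,q \right)} = \left(f + q\right) - \frac{45}{2} = - \frac{45}{2} + f + q$)
$\sqrt{-28176 + E{\left(93,66 \right)}} = \sqrt{-28176 + \left(- \frac{45}{2} + 93 + 66\right)} = \sqrt{-28176 + \frac{273}{2}} = \sqrt{- \frac{56079}{2}} = \frac{3 i \sqrt{12462}}{2}$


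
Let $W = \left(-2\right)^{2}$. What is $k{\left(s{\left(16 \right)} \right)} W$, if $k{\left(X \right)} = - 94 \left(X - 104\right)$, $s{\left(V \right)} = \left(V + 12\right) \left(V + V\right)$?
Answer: $-297792$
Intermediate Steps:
$W = 4$
$s{\left(V \right)} = 2 V \left(12 + V\right)$ ($s{\left(V \right)} = \left(12 + V\right) 2 V = 2 V \left(12 + V\right)$)
$k{\left(X \right)} = 9776 - 94 X$ ($k{\left(X \right)} = - 94 \left(-104 + X\right) = 9776 - 94 X$)
$k{\left(s{\left(16 \right)} \right)} W = \left(9776 - 94 \cdot 2 \cdot 16 \left(12 + 16\right)\right) 4 = \left(9776 - 94 \cdot 2 \cdot 16 \cdot 28\right) 4 = \left(9776 - 84224\right) 4 = \left(-74448\right) 4 = -297792$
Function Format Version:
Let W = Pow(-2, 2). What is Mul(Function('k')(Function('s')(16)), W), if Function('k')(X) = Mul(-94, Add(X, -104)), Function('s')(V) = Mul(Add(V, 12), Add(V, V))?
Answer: -297792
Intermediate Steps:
W = 4
Function('s')(V) = Mul(2, V, Add(12, V)) (Function('s')(V) = Mul(Add(12, V), Mul(2, V)) = Mul(2, V, Add(12, V)))
Function('k')(X) = Add(9776, Mul(-94, X)) (Function('k')(X) = Mul(-94, Add(-104, X)) = Add(9776, Mul(-94, X)))
Mul(Function('k')(Function('s')(16)), W) = Mul(Add(9776, Mul(-94, Mul(2, 16, Add(12, 16)))), 4) = Mul(Add(9776, Mul(-94, Mul(2, 16, 28))), 4) = Mul(Add(9776, Mul(-94, 896)), 4) = Mul(Add(9776, -84224), 4) = Mul(-74448, 4) = -297792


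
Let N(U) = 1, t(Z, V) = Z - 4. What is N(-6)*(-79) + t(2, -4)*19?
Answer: -117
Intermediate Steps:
t(Z, V) = -4 + Z
N(-6)*(-79) + t(2, -4)*19 = 1*(-79) + (-4 + 2)*19 = -79 - 2*19 = -79 - 38 = -117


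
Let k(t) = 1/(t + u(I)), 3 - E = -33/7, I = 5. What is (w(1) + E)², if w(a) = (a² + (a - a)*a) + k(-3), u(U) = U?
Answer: 16641/196 ≈ 84.903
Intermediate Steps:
E = 54/7 (E = 3 - (-33)/7 = 3 - 1*(-33/7) = 3 + 33/7 = 54/7 ≈ 7.7143)
k(t) = 1/(5 + t) (k(t) = 1/(t + 5) = 1/(5 + t))
w(a) = ½ + a² (w(a) = (a² + (a - a)*a) + 1/(5 - 3) = (a² + 0*a) + 1/2 = (a² + 0) + ½ = a² + ½ = ½ + a²)
(w(1) + E)² = ((½ + 1²) + 54/7)² = ((½ + 1) + 54/7)² = (3/2 + 54/7)² = (129/14)² = 16641/196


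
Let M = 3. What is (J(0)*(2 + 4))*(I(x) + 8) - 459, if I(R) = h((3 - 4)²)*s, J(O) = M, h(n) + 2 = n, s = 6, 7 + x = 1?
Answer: -423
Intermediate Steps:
x = -6 (x = -7 + 1 = -6)
h(n) = -2 + n
J(O) = 3
I(R) = -6 (I(R) = (-2 + (3 - 4)²)*6 = (-2 + (-1)²)*6 = (-2 + 1)*6 = -1*6 = -6)
(J(0)*(2 + 4))*(I(x) + 8) - 459 = (3*(2 + 4))*(-6 + 8) - 459 = (3*6)*2 - 459 = 18*2 - 459 = 36 - 459 = -423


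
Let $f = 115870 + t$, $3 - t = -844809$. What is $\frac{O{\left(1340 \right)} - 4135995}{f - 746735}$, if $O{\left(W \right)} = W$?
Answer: $- \frac{4134655}{213947} \approx -19.326$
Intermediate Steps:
$t = 844812$ ($t = 3 - -844809 = 3 + 844809 = 844812$)
$f = 960682$ ($f = 115870 + 844812 = 960682$)
$\frac{O{\left(1340 \right)} - 4135995}{f - 746735} = \frac{1340 - 4135995}{960682 - 746735} = - \frac{4134655}{213947}$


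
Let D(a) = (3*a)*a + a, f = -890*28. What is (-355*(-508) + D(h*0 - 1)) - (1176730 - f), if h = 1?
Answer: -1021308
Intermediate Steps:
f = -24920
D(a) = a + 3*a² (D(a) = 3*a² + a = a + 3*a²)
(-355*(-508) + D(h*0 - 1)) - (1176730 - f) = (-355*(-508) + (1*0 - 1)*(1 + 3*(1*0 - 1))) - (1176730 - 1*(-24920)) = (180340 + (0 - 1)*(1 + 3*(0 - 1))) - (1176730 + 24920) = (180340 - (1 + 3*(-1))) - 1*1201650 = (180340 - (1 - 3)) - 1201650 = (180340 - 1*(-2)) - 1201650 = (180340 + 2) - 1201650 = 180342 - 1201650 = -1021308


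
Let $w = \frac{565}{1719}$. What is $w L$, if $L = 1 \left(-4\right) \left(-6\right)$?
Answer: $\frac{4520}{573} \approx 7.8883$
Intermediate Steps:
$w = \frac{565}{1719}$ ($w = 565 \cdot \frac{1}{1719} = \frac{565}{1719} \approx 0.32868$)
$L = 24$ ($L = \left(-4\right) \left(-6\right) = 24$)
$w L = \frac{565}{1719} \cdot 24 = \frac{4520}{573}$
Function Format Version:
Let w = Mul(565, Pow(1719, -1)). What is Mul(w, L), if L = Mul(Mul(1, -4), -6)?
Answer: Rational(4520, 573) ≈ 7.8883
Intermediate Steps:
w = Rational(565, 1719) (w = Mul(565, Rational(1, 1719)) = Rational(565, 1719) ≈ 0.32868)
L = 24 (L = Mul(-4, -6) = 24)
Mul(w, L) = Mul(Rational(565, 1719), 24) = Rational(4520, 573)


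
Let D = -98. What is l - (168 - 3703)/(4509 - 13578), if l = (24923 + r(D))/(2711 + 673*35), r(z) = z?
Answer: 132287615/238206354 ≈ 0.55535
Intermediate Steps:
l = 24825/26266 (l = (24923 - 98)/(2711 + 673*35) = 24825/(2711 + 23555) = 24825/26266 ≈ 0.94514)
l - (168 - 3703)/(4509 - 13578) = 24825/26266 - (168 - 3703)/(4509 - 13578) = 24825/26266 - (-3535)/(-9069) = 24825/26266 - (-3535)*(-1)/9069 = 24825/26266 - 1*3535/9069 = 24825/26266 - 3535/9069 = 132287615/238206354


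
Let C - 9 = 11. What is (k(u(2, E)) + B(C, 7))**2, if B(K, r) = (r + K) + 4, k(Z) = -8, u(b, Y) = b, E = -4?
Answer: 529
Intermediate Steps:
C = 20 (C = 9 + 11 = 20)
B(K, r) = 4 + K + r (B(K, r) = (K + r) + 4 = 4 + K + r)
(k(u(2, E)) + B(C, 7))**2 = (-8 + (4 + 20 + 7))**2 = (-8 + 31)**2 = 23**2 = 529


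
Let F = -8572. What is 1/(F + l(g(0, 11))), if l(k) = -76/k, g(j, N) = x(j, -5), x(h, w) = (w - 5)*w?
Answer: -25/214338 ≈ -0.00011664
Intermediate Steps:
x(h, w) = w*(-5 + w) (x(h, w) = (-5 + w)*w = w*(-5 + w))
g(j, N) = 50 (g(j, N) = -5*(-5 - 5) = -5*(-10) = 50)
1/(F + l(g(0, 11))) = 1/(-8572 - 76/50) = 1/(-8572 - 76*1/50) = 1/(-8572 - 38/25) = 1/(-214338/25) = -25/214338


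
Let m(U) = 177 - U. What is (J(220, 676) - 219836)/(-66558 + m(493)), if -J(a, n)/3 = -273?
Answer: 219017/66874 ≈ 3.2751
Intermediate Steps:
J(a, n) = 819 (J(a, n) = -3*(-273) = 819)
(J(220, 676) - 219836)/(-66558 + m(493)) = (819 - 219836)/(-66558 + (177 - 1*493)) = -219017/(-66558 + (177 - 493)) = -219017/(-66558 - 316) = -219017/(-66874) = -219017*(-1/66874) = 219017/66874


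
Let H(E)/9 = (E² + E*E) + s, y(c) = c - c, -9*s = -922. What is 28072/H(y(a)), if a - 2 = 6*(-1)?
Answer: 14036/461 ≈ 30.447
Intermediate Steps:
s = 922/9 (s = -⅑*(-922) = 922/9 ≈ 102.44)
a = -4 (a = 2 + 6*(-1) = 2 - 6 = -4)
y(c) = 0
H(E) = 922 + 18*E² (H(E) = 9*((E² + E*E) + 922/9) = 9*((E² + E²) + 922/9) = 9*(2*E² + 922/9) = 9*(922/9 + 2*E²) = 922 + 18*E²)
28072/H(y(a)) = 28072/(922 + 18*0²) = 28072/(922 + 18*0) = 28072/(922 + 0) = 28072/922 = 28072*(1/922) = 14036/461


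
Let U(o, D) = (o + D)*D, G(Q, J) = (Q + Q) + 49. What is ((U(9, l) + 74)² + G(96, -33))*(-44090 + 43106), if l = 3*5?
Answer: -185579448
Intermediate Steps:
l = 15
G(Q, J) = 49 + 2*Q (G(Q, J) = 2*Q + 49 = 49 + 2*Q)
U(o, D) = D*(D + o) (U(o, D) = (D + o)*D = D*(D + o))
((U(9, l) + 74)² + G(96, -33))*(-44090 + 43106) = ((15*(15 + 9) + 74)² + (49 + 2*96))*(-44090 + 43106) = ((15*24 + 74)² + (49 + 192))*(-984) = ((360 + 74)² + 241)*(-984) = (434² + 241)*(-984) = (188356 + 241)*(-984) = 188597*(-984) = -185579448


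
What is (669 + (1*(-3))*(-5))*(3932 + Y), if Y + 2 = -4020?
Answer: -61560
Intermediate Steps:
Y = -4022 (Y = -2 - 4020 = -4022)
(669 + (1*(-3))*(-5))*(3932 + Y) = (669 + (1*(-3))*(-5))*(3932 - 4022) = (669 - 3*(-5))*(-90) = (669 + 15)*(-90) = 684*(-90) = -61560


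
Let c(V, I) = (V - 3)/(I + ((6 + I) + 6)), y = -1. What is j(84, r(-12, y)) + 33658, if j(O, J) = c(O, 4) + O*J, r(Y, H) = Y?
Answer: 653081/20 ≈ 32654.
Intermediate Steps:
c(V, I) = (-3 + V)/(12 + 2*I) (c(V, I) = (-3 + V)/(I + (12 + I)) = (-3 + V)/(12 + 2*I))
j(O, J) = -3/20 + O/20 + J*O (j(O, J) = (-3 + O)/(2*(6 + 4)) + O*J = (½)*(-3 + O)/10 + J*O = (½)*(⅒)*(-3 + O) + J*O = (-3/20 + O/20) + J*O = -3/20 + O/20 + J*O)
j(84, r(-12, y)) + 33658 = (-3/20 + (1/20)*84 - 12*84) + 33658 = (-3/20 + 21/5 - 1008) + 33658 = -20079/20 + 33658 = 653081/20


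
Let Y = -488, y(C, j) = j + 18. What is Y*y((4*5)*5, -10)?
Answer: -3904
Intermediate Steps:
y(C, j) = 18 + j
Y*y((4*5)*5, -10) = -488*(18 - 10) = -488*8 = -3904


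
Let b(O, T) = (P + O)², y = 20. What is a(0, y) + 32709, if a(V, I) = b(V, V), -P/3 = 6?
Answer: 33033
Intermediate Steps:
P = -18 (P = -3*6 = -18)
b(O, T) = (-18 + O)²
a(V, I) = (-18 + V)²
a(0, y) + 32709 = (-18 + 0)² + 32709 = (-18)² + 32709 = 324 + 32709 = 33033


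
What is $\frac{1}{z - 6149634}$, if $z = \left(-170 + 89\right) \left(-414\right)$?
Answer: $- \frac{1}{6116100} \approx -1.635 \cdot 10^{-7}$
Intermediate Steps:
$z = 33534$ ($z = \left(-81\right) \left(-414\right) = 33534$)
$\frac{1}{z - 6149634} = \frac{1}{33534 - 6149634} = \frac{1}{-6116100} = - \frac{1}{6116100}$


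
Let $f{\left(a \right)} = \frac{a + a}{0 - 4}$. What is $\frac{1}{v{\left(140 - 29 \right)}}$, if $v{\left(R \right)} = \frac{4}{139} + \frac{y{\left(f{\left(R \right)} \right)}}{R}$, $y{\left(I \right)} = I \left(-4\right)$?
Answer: $\frac{139}{282} \approx 0.49291$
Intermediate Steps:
$f{\left(a \right)} = - \frac{a}{2}$ ($f{\left(a \right)} = \frac{2 a}{-4} = 2 a \left(- \frac{1}{4}\right) = - \frac{a}{2}$)
$y{\left(I \right)} = - 4 I$
$v{\left(R \right)} = \frac{282}{139}$ ($v{\left(R \right)} = \frac{4}{139} + \frac{\left(-4\right) \left(- \frac{R}{2}\right)}{R} = 4 \cdot \frac{1}{139} + \frac{2 R}{R} = \frac{4}{139} + 2 = \frac{282}{139}$)
$\frac{1}{v{\left(140 - 29 \right)}} = \frac{1}{\frac{282}{139}} = \frac{139}{282}$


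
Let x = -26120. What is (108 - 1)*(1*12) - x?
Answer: 27404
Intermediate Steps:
(108 - 1)*(1*12) - x = (108 - 1)*(1*12) - 1*(-26120) = 107*12 + 26120 = 1284 + 26120 = 27404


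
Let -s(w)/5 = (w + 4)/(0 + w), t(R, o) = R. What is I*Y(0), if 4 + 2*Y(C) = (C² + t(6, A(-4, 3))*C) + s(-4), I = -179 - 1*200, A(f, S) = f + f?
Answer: 758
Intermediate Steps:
A(f, S) = 2*f
I = -379 (I = -179 - 200 = -379)
s(w) = -5*(4 + w)/w (s(w) = -5*(w + 4)/(0 + w) = -5*(4 + w)/w)
Y(C) = -2 + C²/2 + 3*C (Y(C) = -2 + ((C² + 6*C) + (-5 - 20/(-4)))/2 = -2 + ((C² + 6*C) + (-5 - 20*(-¼)))/2 = -2 + ((C² + 6*C) + (-5 + 5))/2 = -2 + ((C² + 6*C) + 0)/2 = -2 + (C² + 6*C)/2 = -2 + (C²/2 + 3*C) = -2 + C²/2 + 3*C)
I*Y(0) = -379*(-2 + (½)*0² + 3*0) = -379*(-2 + (½)*0 + 0) = -379*(-2 + 0 + 0) = -379*(-2) = 758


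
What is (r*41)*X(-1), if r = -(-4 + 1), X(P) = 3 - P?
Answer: 492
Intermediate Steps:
r = 3 (r = -1*(-3) = 3)
(r*41)*X(-1) = (3*41)*(3 - 1*(-1)) = 123*(3 + 1) = 123*4 = 492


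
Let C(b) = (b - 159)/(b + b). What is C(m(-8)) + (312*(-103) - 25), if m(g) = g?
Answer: -514409/16 ≈ -32151.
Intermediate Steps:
C(b) = (-159 + b)/(2*b) (C(b) = (-159 + b)/((2*b)) = (-159 + b)*(1/(2*b)) = (-159 + b)/(2*b))
C(m(-8)) + (312*(-103) - 25) = (½)*(-159 - 8)/(-8) + (312*(-103) - 25) = (½)*(-⅛)*(-167) + (-32136 - 25) = 167/16 - 32161 = -514409/16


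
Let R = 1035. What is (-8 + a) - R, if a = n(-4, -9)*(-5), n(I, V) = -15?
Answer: -968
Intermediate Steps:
a = 75 (a = -15*(-5) = 75)
(-8 + a) - R = (-8 + 75) - 1*1035 = 67 - 1035 = -968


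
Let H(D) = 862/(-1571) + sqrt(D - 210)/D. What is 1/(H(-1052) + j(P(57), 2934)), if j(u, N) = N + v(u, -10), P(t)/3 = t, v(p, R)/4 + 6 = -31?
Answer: 3804078099296448/10596074307189221743 + 1298189566*I*sqrt(1262)/10596074307189221743 ≈ 0.00035901 + 4.3523e-9*I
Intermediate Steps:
v(p, R) = -148 (v(p, R) = -24 + 4*(-31) = -24 - 124 = -148)
P(t) = 3*t
H(D) = -862/1571 + sqrt(-210 + D)/D (H(D) = 862*(-1/1571) + sqrt(-210 + D)/D = -862/1571 + sqrt(-210 + D)/D)
j(u, N) = -148 + N (j(u, N) = N - 148 = -148 + N)
1/(H(-1052) + j(P(57), 2934)) = 1/((-862/1571 + sqrt(-210 - 1052)/(-1052)) + (-148 + 2934)) = 1/((-862/1571 - I*sqrt(1262)/1052) + 2786) = 1/(4375944/1571 - I*sqrt(1262)/1052)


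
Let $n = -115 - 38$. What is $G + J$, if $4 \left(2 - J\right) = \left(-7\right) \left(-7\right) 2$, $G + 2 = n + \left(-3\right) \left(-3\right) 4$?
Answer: $- \frac{283}{2} \approx -141.5$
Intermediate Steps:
$n = -153$ ($n = -115 - 38 = -153$)
$G = -119$ ($G = -2 - \left(153 - \left(-3\right) \left(-3\right) 4\right) = -2 + \left(-153 + 9 \cdot 4\right) = -2 + \left(-153 + 36\right) = -2 - 117 = -119$)
$J = - \frac{45}{2}$ ($J = 2 - \frac{\left(-7\right) \left(-7\right) 2}{4} = 2 - \frac{49 \cdot 2}{4} = 2 - \frac{49}{2} = - \frac{45}{2} \approx -22.5$)
$G + J = -119 - \frac{45}{2} = - \frac{283}{2}$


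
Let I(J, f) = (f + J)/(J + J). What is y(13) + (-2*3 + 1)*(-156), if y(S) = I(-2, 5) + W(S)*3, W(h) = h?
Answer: 3273/4 ≈ 818.25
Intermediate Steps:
I(J, f) = (J + f)/(2*J) (I(J, f) = (J + f)/((2*J)) = (J + f)*(1/(2*J)) = (J + f)/(2*J))
y(S) = -3/4 + 3*S (y(S) = (1/2)*(-2 + 5)/(-2) + S*3 = (1/2)*(-1/2)*3 + 3*S = -3/4 + 3*S)
y(13) + (-2*3 + 1)*(-156) = (-3/4 + 3*13) + (-2*3 + 1)*(-156) = (-3/4 + 39) + (-6 + 1)*(-156) = 153/4 - 5*(-156) = 153/4 + 780 = 3273/4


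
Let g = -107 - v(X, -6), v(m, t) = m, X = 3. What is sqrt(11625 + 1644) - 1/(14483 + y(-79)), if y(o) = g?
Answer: -1/14373 + sqrt(13269) ≈ 115.19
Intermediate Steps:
g = -110 (g = -107 - 1*3 = -107 - 3 = -110)
y(o) = -110
sqrt(11625 + 1644) - 1/(14483 + y(-79)) = sqrt(11625 + 1644) - 1/(14483 - 110) = sqrt(13269) - 1/14373 = -1/14373 + sqrt(13269)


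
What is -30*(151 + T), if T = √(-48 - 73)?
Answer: -4530 - 330*I ≈ -4530.0 - 330.0*I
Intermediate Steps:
T = 11*I (T = √(-121) = 11*I ≈ 11.0*I)
-30*(151 + T) = -30*(151 + 11*I) = -4530 - 330*I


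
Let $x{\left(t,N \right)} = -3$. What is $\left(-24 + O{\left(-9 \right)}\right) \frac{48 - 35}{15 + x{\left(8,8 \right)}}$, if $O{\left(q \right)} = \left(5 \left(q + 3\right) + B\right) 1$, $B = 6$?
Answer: $-52$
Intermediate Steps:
$O{\left(q \right)} = 21 + 5 q$ ($O{\left(q \right)} = \left(5 \left(q + 3\right) + 6\right) 1 = \left(5 \left(3 + q\right) + 6\right) 1 = \left(\left(15 + 5 q\right) + 6\right) 1 = \left(21 + 5 q\right) 1 = 21 + 5 q$)
$\left(-24 + O{\left(-9 \right)}\right) \frac{48 - 35}{15 + x{\left(8,8 \right)}} = \left(-24 + \left(21 + 5 \left(-9\right)\right)\right) \frac{48 - 35}{15 - 3} = \left(-24 + \left(21 - 45\right)\right) \frac{13}{12} = \left(-24 - 24\right) 13 \cdot \frac{1}{12} = \left(-48\right) \frac{13}{12} = -52$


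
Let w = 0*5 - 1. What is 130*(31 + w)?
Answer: 3900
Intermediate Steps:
w = -1 (w = 0 - 1 = -1)
130*(31 + w) = 130*(31 - 1) = 130*30 = 3900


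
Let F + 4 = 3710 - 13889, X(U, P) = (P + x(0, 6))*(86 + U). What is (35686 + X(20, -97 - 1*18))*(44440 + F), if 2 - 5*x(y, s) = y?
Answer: 4031774844/5 ≈ 8.0635e+8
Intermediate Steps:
x(y, s) = ⅖ - y/5
X(U, P) = (86 + U)*(⅖ + P) (X(U, P) = (P + (⅖ - ⅕*0))*(86 + U) = (P + (⅖ + 0))*(86 + U) = (P + ⅖)*(86 + U) = (⅖ + P)*(86 + U) = (86 + U)*(⅖ + P))
F = -10183 (F = -4 + (3710 - 13889) = -4 - 10179 = -10183)
(35686 + X(20, -97 - 1*18))*(44440 + F) = (35686 + (172/5 + 86*(-97 - 1*18) + (⅖)*20 + (-97 - 1*18)*20))*(44440 - 10183) = (35686 + (172/5 + 86*(-97 - 18) + 8 + (-97 - 18)*20))*34257 = (35686 + (172/5 + 86*(-115) + 8 - 115*20))*34257 = (35686 + (172/5 - 9890 + 8 - 2300))*34257 = (35686 - 60738/5)*34257 = (117692/5)*34257 = 4031774844/5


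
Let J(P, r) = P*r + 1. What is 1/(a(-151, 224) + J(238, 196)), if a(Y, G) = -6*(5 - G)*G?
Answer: 1/340985 ≈ 2.9327e-6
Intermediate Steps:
J(P, r) = 1 + P*r
a(Y, G) = -G*(30 - 6*G) (a(Y, G) = -(30 - 6*G)*G = -G*(30 - 6*G))
1/(a(-151, 224) + J(238, 196)) = 1/(6*224*(-5 + 224) + (1 + 238*196)) = 1/(6*224*219 + (1 + 46648)) = 1/(294336 + 46649) = 1/340985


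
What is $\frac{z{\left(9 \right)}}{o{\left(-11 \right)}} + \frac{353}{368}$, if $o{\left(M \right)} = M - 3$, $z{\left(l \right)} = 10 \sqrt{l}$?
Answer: $- \frac{3049}{2576} \approx -1.1836$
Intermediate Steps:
$o{\left(M \right)} = -3 + M$ ($o{\left(M \right)} = M - 3 = -3 + M$)
$\frac{z{\left(9 \right)}}{o{\left(-11 \right)}} + \frac{353}{368} = \frac{10 \sqrt{9}}{-3 - 11} + \frac{353}{368} = \frac{10 \cdot 3}{-14} + 353 \cdot \frac{1}{368} = 30 \left(- \frac{1}{14}\right) + \frac{353}{368} = - \frac{15}{7} + \frac{353}{368} = - \frac{3049}{2576}$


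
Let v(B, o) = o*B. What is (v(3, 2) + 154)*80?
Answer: 12800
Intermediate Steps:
v(B, o) = B*o
(v(3, 2) + 154)*80 = (3*2 + 154)*80 = (6 + 154)*80 = 160*80 = 12800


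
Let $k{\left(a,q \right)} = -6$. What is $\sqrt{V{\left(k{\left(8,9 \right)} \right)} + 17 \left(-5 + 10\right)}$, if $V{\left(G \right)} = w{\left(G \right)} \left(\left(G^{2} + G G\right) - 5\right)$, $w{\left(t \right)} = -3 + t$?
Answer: $i \sqrt{518} \approx 22.76 i$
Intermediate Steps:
$V{\left(G \right)} = \left(-5 + 2 G^{2}\right) \left(-3 + G\right)$ ($V{\left(G \right)} = \left(-3 + G\right) \left(\left(G^{2} + G G\right) - 5\right) = \left(-3 + G\right) \left(\left(G^{2} + G^{2}\right) - 5\right) = \left(-3 + G\right) \left(2 G^{2} - 5\right) = \left(-3 + G\right) \left(-5 + 2 G^{2}\right) = \left(-5 + 2 G^{2}\right) \left(-3 + G\right)$)
$\sqrt{V{\left(k{\left(8,9 \right)} \right)} + 17 \left(-5 + 10\right)} = \sqrt{\left(-5 + 2 \left(-6\right)^{2}\right) \left(-3 - 6\right) + 17 \left(-5 + 10\right)} = \sqrt{\left(-5 + 2 \cdot 36\right) \left(-9\right) + 17 \cdot 5} = \sqrt{\left(-5 + 72\right) \left(-9\right) + 85} = \sqrt{67 \left(-9\right) + 85} = \sqrt{-603 + 85} = \sqrt{-518} = i \sqrt{518}$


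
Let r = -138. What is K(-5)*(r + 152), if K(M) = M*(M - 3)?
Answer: 560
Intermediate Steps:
K(M) = M*(-3 + M)
K(-5)*(r + 152) = (-5*(-3 - 5))*(-138 + 152) = -5*(-8)*14 = 40*14 = 560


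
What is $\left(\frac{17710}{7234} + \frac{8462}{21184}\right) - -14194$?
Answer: $\frac{543899176903}{38311264} \approx 14197.0$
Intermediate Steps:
$\left(\frac{17710}{7234} + \frac{8462}{21184}\right) - -14194 = \left(17710 \cdot \frac{1}{7234} + 8462 \cdot \frac{1}{21184}\right) + 14194 = \left(\frac{8855}{3617} + \frac{4231}{10592}\right) + 14194 = \frac{109095687}{38311264} + 14194 = \frac{543899176903}{38311264}$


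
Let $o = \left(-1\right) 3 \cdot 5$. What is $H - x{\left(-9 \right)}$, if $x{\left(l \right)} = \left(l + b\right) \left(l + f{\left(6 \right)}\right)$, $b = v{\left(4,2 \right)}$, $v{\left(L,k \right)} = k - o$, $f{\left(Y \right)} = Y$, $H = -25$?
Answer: $-1$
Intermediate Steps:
$o = -15$ ($o = \left(-3\right) 5 = -15$)
$v{\left(L,k \right)} = 15 + k$ ($v{\left(L,k \right)} = k - -15 = k + 15 = 15 + k$)
$b = 17$ ($b = 15 + 2 = 17$)
$x{\left(l \right)} = \left(6 + l\right) \left(17 + l\right)$ ($x{\left(l \right)} = \left(l + 17\right) \left(l + 6\right) = \left(17 + l\right) \left(6 + l\right) = \left(6 + l\right) \left(17 + l\right)$)
$H - x{\left(-9 \right)} = -25 - \left(102 + \left(-9\right)^{2} + 23 \left(-9\right)\right) = -25 - \left(102 + 81 - 207\right) = -25 - -24 = -25 + 24 = -1$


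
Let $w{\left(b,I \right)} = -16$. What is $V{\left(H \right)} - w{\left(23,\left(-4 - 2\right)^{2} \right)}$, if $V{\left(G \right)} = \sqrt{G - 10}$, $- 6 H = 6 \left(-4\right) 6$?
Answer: $16 + \sqrt{14} \approx 19.742$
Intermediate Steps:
$H = 24$ ($H = - \frac{6 \left(-4\right) 6}{6} = - \frac{\left(-24\right) 6}{6} = \left(- \frac{1}{6}\right) \left(-144\right) = 24$)
$V{\left(G \right)} = \sqrt{-10 + G}$
$V{\left(H \right)} - w{\left(23,\left(-4 - 2\right)^{2} \right)} = \sqrt{-10 + 24} - -16 = \sqrt{14} + 16 = 16 + \sqrt{14}$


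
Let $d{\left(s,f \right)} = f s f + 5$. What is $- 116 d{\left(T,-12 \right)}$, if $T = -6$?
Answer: $99644$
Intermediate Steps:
$d{\left(s,f \right)} = 5 + s f^{2}$ ($d{\left(s,f \right)} = s f^{2} + 5 = 5 + s f^{2}$)
$- 116 d{\left(T,-12 \right)} = - 116 \left(5 - 6 \left(-12\right)^{2}\right) = - 116 \left(5 - 864\right) = \left(-116\right) \left(-859\right) = 99644$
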